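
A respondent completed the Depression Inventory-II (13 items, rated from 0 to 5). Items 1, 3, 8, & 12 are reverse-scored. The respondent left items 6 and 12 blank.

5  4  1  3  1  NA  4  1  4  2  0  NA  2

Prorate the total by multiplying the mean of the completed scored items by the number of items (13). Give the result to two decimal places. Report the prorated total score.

Reverse-coded (on a 0–5 scale, reversed = 5 − raw):
  item 1: 5 − 5 = 0
  item 3: 5 − 1 = 4
  item 8: 5 − 1 = 4
Completed scored items (11 of 13): 0, 4, 4, 3, 1, 4, 4, 4, 2, 0, 2; sum = 28.
Person mean = 28 / 11 ≈ 2.5455
Prorated total = (28 / 11) × 13 = 33.09 (to 2 dp)

33.09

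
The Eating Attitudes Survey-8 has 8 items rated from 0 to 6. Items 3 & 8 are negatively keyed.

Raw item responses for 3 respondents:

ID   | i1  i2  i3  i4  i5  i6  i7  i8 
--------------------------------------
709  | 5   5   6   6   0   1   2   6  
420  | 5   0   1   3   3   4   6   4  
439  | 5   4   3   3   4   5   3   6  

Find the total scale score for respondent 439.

27

Respondent 439 raw: 5, 4, 3, 3, 4, 5, 3, 6.
Reverse-coded (reverse-coded value = 6 − response):
  item 1: 5
  item 2: 4
  item 3: 6 − 3 = 3
  item 4: 3
  item 5: 4
  item 6: 5
  item 7: 3
  item 8: 6 − 6 = 0
Sum = 5 + 4 + 3 + 3 + 4 + 5 + 3 + 0 = 27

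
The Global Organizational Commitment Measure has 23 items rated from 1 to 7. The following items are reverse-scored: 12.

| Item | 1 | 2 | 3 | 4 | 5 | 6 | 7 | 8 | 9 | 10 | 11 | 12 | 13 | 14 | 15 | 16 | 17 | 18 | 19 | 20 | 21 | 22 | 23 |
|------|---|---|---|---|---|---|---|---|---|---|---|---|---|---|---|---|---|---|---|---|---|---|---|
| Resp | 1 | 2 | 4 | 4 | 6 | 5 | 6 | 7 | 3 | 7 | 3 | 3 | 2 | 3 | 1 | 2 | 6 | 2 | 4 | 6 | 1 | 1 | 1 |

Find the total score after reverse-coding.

Reverse-scored items use 8 − raw:
  item 12: 8 − 3 = 5
After reverse-coding: 1, 2, 4, 4, 6, 5, 6, 7, 3, 7, 3, 5, 2, 3, 1, 2, 6, 2, 4, 6, 1, 1, 1
Total = 1 + 2 + 4 + 4 + 6 + 5 + 6 + 7 + 3 + 7 + 3 + 5 + 2 + 3 + 1 + 2 + 6 + 2 + 4 + 6 + 1 + 1 + 1 = 82

82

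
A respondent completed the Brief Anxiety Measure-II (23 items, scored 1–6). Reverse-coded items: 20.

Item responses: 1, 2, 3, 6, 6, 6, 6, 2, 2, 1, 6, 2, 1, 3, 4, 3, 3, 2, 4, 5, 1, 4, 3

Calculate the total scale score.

Reverse-coded items (reverse-coded value = 7 − response):
  item 20: 7 − 5 = 2
Scored responses: 1, 2, 3, 6, 6, 6, 6, 2, 2, 1, 6, 2, 1, 3, 4, 3, 3, 2, 4, 2, 1, 4, 3
Total = 1 + 2 + 3 + 6 + 6 + 6 + 6 + 2 + 2 + 1 + 6 + 2 + 1 + 3 + 4 + 3 + 3 + 2 + 4 + 2 + 1 + 4 + 3 = 73

73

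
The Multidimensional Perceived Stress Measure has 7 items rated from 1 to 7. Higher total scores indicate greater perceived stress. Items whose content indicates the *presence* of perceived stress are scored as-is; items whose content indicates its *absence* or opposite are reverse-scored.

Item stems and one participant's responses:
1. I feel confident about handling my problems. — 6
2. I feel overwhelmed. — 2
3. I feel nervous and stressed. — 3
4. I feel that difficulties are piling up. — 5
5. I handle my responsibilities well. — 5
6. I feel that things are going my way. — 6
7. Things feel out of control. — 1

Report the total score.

Items 1, 5, 6 describe the absence/opposite of perceived stress → reverse-score.
reverse-coded value = 8 − response.
  item 1: 8 − 6 = 2
  item 2: 2
  item 3: 3
  item 4: 5
  item 5: 8 − 5 = 3
  item 6: 8 − 6 = 2
  item 7: 1
Total = 2 + 2 + 3 + 5 + 3 + 2 + 1 = 18

18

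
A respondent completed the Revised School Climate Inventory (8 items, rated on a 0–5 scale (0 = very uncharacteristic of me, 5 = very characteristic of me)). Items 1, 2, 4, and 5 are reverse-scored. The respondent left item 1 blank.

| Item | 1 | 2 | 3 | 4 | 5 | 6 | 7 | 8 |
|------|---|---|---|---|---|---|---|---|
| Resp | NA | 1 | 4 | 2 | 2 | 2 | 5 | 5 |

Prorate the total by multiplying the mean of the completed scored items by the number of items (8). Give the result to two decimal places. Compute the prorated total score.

29.71

Reverse-coded (on a 0–5 scale, reversed = 5 − raw):
  item 2: 5 − 1 = 4
  item 4: 5 − 2 = 3
  item 5: 5 − 2 = 3
Completed scored items (7 of 8): 4, 4, 3, 3, 2, 5, 5; sum = 26.
Person mean = 26 / 7 ≈ 3.7143
Prorated total = (26 / 7) × 8 = 29.71 (to 2 dp)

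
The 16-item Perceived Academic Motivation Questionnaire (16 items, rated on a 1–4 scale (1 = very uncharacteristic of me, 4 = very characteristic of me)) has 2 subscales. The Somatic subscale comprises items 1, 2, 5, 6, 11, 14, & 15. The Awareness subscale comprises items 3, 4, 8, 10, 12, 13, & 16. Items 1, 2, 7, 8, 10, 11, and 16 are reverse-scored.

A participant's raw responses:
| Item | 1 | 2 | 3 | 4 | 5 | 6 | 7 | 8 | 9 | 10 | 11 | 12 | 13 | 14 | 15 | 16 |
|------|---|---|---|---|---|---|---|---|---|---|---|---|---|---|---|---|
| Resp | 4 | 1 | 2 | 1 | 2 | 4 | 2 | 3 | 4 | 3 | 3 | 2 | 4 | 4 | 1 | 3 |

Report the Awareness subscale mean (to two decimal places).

2.14

Awareness items: 3, 4, 8, 10, 12, 13, 16.
Of these, items 8, 10 and 16 are reverse-scored; on a 1–4 scale, reversed = 5 − raw.
  item 3: 2
  item 4: 1
  item 8: 5 − 3 = 2
  item 10: 5 − 3 = 2
  item 12: 2
  item 13: 4
  item 16: 5 − 3 = 2
Sum = 2 + 1 + 2 + 2 + 2 + 4 + 2 = 15
Mean = 15 / 7 = 2.14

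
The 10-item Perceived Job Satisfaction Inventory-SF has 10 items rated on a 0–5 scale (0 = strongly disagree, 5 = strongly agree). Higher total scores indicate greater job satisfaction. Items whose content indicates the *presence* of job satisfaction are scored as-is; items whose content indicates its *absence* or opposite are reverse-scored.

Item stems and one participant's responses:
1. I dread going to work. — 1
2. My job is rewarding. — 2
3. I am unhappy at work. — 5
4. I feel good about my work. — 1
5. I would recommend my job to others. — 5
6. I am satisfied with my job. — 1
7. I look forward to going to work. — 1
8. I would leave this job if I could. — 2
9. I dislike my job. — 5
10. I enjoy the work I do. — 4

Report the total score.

Items 1, 3, 8, 9 describe the absence/opposite of job satisfaction → reverse-score.
reverse-coded value = 5 − response.
  item 1: 5 − 1 = 4
  item 2: 2
  item 3: 5 − 5 = 0
  item 4: 1
  item 5: 5
  item 6: 1
  item 7: 1
  item 8: 5 − 2 = 3
  item 9: 5 − 5 = 0
  item 10: 4
Total = 4 + 2 + 0 + 1 + 5 + 1 + 1 + 3 + 0 + 4 = 21

21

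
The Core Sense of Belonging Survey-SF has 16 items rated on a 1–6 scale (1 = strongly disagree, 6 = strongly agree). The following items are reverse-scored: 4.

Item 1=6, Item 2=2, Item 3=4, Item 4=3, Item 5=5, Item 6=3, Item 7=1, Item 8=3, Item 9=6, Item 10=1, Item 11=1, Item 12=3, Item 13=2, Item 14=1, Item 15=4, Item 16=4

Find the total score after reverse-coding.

50

Reverse-scored items use 7 − raw:
  item 4: 7 − 3 = 4
After reverse-coding: 6, 2, 4, 4, 5, 3, 1, 3, 6, 1, 1, 3, 2, 1, 4, 4
Total = 6 + 2 + 4 + 4 + 5 + 3 + 1 + 3 + 6 + 1 + 1 + 3 + 2 + 1 + 4 + 4 = 50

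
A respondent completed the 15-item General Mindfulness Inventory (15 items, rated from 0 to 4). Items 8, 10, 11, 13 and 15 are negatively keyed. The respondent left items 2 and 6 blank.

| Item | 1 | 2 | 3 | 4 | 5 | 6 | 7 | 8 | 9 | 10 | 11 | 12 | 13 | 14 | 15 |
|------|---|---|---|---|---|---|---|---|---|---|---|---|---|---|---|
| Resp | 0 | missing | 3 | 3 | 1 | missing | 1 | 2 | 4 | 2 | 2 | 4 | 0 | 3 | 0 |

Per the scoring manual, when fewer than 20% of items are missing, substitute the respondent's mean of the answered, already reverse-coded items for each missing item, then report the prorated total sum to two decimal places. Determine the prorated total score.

Reverse-coded (reverse-coded value = 4 − response):
  item 8: 4 − 2 = 2
  item 10: 4 − 2 = 2
  item 11: 4 − 2 = 2
  item 13: 4 − 0 = 4
  item 15: 4 − 0 = 4
Completed scored items (13 of 15): 0, 3, 3, 1, 1, 2, 4, 2, 2, 4, 4, 3, 4; sum = 33.
Person mean = 33 / 13 ≈ 2.5385
Prorated total = (33 / 13) × 15 = 38.08 (to 2 dp)

38.08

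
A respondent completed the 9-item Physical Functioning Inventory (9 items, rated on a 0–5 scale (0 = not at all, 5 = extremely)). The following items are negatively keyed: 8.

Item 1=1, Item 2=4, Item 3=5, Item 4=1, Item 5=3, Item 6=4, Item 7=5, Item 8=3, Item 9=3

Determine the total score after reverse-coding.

28

Raw sum = 29. Negatively keyed items: 8; their raw sum = 3.
Each reversal replaces raw with 5 − raw, changing the total by 5 − 2·raw per item.
Total = 29 + 1·5 − 2·3 = 29 + 5 − 6 = 28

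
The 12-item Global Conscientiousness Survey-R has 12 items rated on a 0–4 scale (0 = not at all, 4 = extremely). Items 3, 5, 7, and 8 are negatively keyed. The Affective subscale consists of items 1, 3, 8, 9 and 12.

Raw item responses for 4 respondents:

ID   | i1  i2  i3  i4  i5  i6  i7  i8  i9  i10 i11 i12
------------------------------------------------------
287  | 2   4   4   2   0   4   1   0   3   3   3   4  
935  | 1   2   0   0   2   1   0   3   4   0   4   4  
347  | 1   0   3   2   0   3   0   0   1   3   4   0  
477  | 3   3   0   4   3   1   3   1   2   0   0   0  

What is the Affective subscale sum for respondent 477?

Respondent 477 raw: 3, 3, 0, 4, 3, 1, 3, 1, 2, 0, 0, 0.
Affective items: 1, 3, 8, 9, 12.
Reverse-coded (reversed = (0+4) − raw = 4 − raw):
  item 1: 3
  item 3: 4 − 0 = 4
  item 8: 4 − 1 = 3
  item 9: 2
  item 12: 0
Sum = 3 + 4 + 3 + 2 + 0 = 12

12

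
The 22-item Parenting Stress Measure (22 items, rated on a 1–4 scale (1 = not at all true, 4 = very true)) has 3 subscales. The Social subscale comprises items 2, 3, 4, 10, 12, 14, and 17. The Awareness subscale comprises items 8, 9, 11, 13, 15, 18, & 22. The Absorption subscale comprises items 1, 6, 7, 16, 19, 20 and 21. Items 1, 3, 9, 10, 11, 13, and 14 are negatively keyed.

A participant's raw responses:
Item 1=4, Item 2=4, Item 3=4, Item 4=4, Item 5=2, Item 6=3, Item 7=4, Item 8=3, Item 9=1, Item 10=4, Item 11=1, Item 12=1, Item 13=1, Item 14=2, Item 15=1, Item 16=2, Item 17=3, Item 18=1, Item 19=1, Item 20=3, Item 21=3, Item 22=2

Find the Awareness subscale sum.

19

Awareness items: 8, 9, 11, 13, 15, 18, 22.
Of these, items 9, 11 and 13 are negatively keyed; on a 1–4 scale, reversed = 5 − raw.
  item 8: 3
  item 9: 5 − 1 = 4
  item 11: 5 − 1 = 4
  item 13: 5 − 1 = 4
  item 15: 1
  item 18: 1
  item 22: 2
Sum = 3 + 4 + 4 + 4 + 1 + 1 + 2 = 19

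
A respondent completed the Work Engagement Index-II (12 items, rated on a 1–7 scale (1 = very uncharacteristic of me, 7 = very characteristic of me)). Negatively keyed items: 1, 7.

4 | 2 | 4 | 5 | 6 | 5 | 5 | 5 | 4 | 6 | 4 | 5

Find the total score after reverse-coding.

Apply reverse scoring (on a 1–7 scale, reversed = 8 − raw):
  item 1: 8 − 4 = 4
  item 7: 8 − 5 = 3
After reverse-coding: 4, 2, 4, 5, 6, 5, 3, 5, 4, 6, 4, 5
Total = 4 + 2 + 4 + 5 + 6 + 5 + 3 + 5 + 4 + 6 + 4 + 5 = 53

53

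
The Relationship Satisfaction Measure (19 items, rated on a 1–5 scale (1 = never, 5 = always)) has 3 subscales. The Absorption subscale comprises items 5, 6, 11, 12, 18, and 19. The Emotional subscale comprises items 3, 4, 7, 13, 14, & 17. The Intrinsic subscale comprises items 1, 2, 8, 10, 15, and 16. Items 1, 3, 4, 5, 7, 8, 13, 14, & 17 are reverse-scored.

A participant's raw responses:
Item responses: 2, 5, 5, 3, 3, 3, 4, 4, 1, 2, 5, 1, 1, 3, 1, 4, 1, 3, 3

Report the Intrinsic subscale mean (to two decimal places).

Intrinsic items: 1, 2, 8, 10, 15, 16.
Of these, items 1 and 8 are reverse-scored; reversed = (1+5) − raw = 6 − raw.
  item 1: 6 − 2 = 4
  item 2: 5
  item 8: 6 − 4 = 2
  item 10: 2
  item 15: 1
  item 16: 4
Sum = 4 + 5 + 2 + 2 + 1 + 4 = 18
Mean = 18 / 6 = 3.00

3.00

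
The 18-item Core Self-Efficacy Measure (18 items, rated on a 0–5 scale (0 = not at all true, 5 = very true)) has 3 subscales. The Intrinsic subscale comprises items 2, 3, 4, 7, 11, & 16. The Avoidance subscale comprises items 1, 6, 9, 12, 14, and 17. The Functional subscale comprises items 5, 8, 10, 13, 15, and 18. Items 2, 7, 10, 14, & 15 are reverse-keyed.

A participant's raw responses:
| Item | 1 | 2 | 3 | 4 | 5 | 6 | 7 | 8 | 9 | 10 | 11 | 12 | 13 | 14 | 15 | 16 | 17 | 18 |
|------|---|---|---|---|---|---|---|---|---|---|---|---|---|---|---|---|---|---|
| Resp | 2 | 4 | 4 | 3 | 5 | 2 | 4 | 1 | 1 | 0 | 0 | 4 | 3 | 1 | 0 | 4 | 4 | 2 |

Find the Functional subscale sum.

Functional items: 5, 8, 10, 13, 15, 18.
Of these, items 10 & 15 are reverse-keyed; reversed = (0+5) − raw = 5 − raw.
  item 5: 5
  item 8: 1
  item 10: 5 − 0 = 5
  item 13: 3
  item 15: 5 − 0 = 5
  item 18: 2
Sum = 5 + 1 + 5 + 3 + 5 + 2 = 21

21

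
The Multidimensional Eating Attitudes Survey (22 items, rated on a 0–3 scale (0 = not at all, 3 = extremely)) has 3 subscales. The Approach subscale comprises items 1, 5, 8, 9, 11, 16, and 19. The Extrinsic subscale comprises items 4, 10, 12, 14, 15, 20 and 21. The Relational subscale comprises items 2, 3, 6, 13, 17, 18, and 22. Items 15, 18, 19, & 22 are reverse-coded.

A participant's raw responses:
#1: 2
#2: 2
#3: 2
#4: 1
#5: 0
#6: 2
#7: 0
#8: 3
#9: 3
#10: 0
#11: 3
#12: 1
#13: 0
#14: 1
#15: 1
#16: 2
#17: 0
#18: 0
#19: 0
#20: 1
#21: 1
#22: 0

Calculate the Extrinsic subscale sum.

7

Extrinsic items: 4, 10, 12, 14, 15, 20, 21.
Of these, item 15 is reverse-coded; reverse-coded value = 3 − response.
  item 4: 1
  item 10: 0
  item 12: 1
  item 14: 1
  item 15: 3 − 1 = 2
  item 20: 1
  item 21: 1
Sum = 1 + 0 + 1 + 1 + 2 + 1 + 1 = 7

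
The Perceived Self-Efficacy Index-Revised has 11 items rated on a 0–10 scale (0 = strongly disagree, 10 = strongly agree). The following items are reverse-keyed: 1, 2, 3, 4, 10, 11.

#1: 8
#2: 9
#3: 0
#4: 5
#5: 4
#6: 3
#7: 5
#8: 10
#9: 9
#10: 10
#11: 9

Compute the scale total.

Raw sum = 72. Reverse-keyed items: 1, 2, 3, 4, 10, 11; their raw sum = 41.
Each reversal replaces raw with 10 − raw, changing the total by 10 − 2·raw per item.
Total = 72 + 6·10 − 2·41 = 72 + 60 − 82 = 50

50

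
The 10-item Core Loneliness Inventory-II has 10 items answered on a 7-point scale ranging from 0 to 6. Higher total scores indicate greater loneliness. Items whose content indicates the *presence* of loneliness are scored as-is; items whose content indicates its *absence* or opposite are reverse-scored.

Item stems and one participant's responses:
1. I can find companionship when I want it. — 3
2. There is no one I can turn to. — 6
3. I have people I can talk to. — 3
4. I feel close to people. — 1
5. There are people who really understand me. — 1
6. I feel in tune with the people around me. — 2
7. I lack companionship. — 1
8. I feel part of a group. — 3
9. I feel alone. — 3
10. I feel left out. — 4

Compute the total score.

37

Items 1, 3, 4, 5, 6, 8 describe the absence/opposite of loneliness → reverse-score.
reversed = (0+6) − raw = 6 − raw.
  item 1: 6 − 3 = 3
  item 2: 6
  item 3: 6 − 3 = 3
  item 4: 6 − 1 = 5
  item 5: 6 − 1 = 5
  item 6: 6 − 2 = 4
  item 7: 1
  item 8: 6 − 3 = 3
  item 9: 3
  item 10: 4
Total = 3 + 6 + 3 + 5 + 5 + 4 + 1 + 3 + 3 + 4 = 37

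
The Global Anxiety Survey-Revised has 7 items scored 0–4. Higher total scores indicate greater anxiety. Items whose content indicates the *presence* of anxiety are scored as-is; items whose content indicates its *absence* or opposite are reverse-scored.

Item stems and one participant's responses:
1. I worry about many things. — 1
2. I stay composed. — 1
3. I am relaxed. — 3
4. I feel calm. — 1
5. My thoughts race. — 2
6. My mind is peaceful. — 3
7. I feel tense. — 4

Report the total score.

15

Items 2, 3, 4, 6 describe the absence/opposite of anxiety → reverse-score.
reverse-coded value = 4 − response.
  item 1: 1
  item 2: 4 − 1 = 3
  item 3: 4 − 3 = 1
  item 4: 4 − 1 = 3
  item 5: 2
  item 6: 4 − 3 = 1
  item 7: 4
Total = 1 + 3 + 1 + 3 + 2 + 1 + 4 = 15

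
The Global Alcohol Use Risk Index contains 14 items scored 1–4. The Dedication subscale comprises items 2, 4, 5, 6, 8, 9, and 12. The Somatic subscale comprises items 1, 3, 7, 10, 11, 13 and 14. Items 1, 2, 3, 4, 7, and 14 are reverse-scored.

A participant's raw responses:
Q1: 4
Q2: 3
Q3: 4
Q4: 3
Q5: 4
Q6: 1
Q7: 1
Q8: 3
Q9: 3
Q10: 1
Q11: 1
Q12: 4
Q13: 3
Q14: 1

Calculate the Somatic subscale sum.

15

Somatic items: 1, 3, 7, 10, 11, 13, 14.
Of these, items 1, 3, 7, & 14 are reverse-scored; on a 1–4 scale, reversed = 5 − raw.
  item 1: 5 − 4 = 1
  item 3: 5 − 4 = 1
  item 7: 5 − 1 = 4
  item 10: 1
  item 11: 1
  item 13: 3
  item 14: 5 − 1 = 4
Sum = 1 + 1 + 4 + 1 + 1 + 3 + 4 = 15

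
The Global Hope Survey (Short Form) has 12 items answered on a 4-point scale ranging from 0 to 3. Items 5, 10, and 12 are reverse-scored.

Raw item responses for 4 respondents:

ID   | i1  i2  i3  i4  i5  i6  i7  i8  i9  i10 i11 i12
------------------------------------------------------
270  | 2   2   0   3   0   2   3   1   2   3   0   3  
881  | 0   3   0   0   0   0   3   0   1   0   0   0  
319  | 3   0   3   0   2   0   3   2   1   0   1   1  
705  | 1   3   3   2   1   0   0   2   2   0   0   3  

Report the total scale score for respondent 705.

Respondent 705 raw: 1, 3, 3, 2, 1, 0, 0, 2, 2, 0, 0, 3.
Reverse-coded (reverse-coded value = 3 − response):
  item 1: 1
  item 2: 3
  item 3: 3
  item 4: 2
  item 5: 3 − 1 = 2
  item 6: 0
  item 7: 0
  item 8: 2
  item 9: 2
  item 10: 3 − 0 = 3
  item 11: 0
  item 12: 3 − 3 = 0
Sum = 1 + 3 + 3 + 2 + 2 + 0 + 0 + 2 + 2 + 3 + 0 + 0 = 18

18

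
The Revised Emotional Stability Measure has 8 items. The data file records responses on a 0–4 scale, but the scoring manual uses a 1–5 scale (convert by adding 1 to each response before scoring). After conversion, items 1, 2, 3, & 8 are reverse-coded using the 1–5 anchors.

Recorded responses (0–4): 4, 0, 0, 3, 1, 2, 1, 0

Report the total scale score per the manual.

Convert to 1–5: 5, 1, 1, 4, 2, 3, 2, 1
Reverse-coded (reversed = (1+5) − raw = 6 − raw):
  item 1: 6 − 5 = 1
  item 2: 6 − 1 = 5
  item 3: 6 − 1 = 5
  item 8: 6 − 1 = 5
Scored: 1, 5, 5, 4, 2, 3, 2, 5
Total = 27

27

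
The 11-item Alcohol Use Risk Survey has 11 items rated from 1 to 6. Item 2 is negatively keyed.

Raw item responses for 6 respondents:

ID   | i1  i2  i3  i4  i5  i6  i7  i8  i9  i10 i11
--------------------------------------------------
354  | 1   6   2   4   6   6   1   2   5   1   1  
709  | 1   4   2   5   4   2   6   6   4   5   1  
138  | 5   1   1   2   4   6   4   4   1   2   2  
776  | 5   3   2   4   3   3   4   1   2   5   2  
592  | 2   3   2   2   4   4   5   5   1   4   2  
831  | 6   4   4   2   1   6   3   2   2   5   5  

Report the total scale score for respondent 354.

30

Respondent 354 raw: 1, 6, 2, 4, 6, 6, 1, 2, 5, 1, 1.
Reverse-coded (reversed = (1+6) − raw = 7 − raw):
  item 1: 1
  item 2: 7 − 6 = 1
  item 3: 2
  item 4: 4
  item 5: 6
  item 6: 6
  item 7: 1
  item 8: 2
  item 9: 5
  item 10: 1
  item 11: 1
Sum = 1 + 1 + 2 + 4 + 6 + 6 + 1 + 2 + 5 + 1 + 1 = 30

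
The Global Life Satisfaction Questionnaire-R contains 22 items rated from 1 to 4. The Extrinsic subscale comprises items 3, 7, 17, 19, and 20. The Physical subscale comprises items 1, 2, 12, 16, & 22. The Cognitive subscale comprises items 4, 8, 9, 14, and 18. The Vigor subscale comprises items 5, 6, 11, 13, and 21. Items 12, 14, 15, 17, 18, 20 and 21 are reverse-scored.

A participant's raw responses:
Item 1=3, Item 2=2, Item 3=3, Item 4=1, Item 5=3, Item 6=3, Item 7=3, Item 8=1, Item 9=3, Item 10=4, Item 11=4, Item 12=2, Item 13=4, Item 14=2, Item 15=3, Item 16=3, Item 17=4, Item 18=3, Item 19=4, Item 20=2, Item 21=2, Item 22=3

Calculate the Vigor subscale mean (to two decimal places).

3.40

Vigor items: 5, 6, 11, 13, 21.
Of these, item 21 is reverse-scored; reverse-coded value = 5 − response.
  item 5: 3
  item 6: 3
  item 11: 4
  item 13: 4
  item 21: 5 − 2 = 3
Sum = 3 + 3 + 4 + 4 + 3 = 17
Mean = 17 / 5 = 3.40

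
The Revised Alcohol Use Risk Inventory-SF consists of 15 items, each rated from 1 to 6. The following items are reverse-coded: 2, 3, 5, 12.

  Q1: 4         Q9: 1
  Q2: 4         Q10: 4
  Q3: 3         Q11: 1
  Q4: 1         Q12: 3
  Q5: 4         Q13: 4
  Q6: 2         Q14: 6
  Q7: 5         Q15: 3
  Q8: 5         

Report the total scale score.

Raw sum = 50. Reverse-coded items: 2, 3, 5, 12; their raw sum = 14.
Each reversal replaces raw with 7 − raw, changing the total by 7 − 2·raw per item.
Total = 50 + 4·7 − 2·14 = 50 + 28 − 28 = 50

50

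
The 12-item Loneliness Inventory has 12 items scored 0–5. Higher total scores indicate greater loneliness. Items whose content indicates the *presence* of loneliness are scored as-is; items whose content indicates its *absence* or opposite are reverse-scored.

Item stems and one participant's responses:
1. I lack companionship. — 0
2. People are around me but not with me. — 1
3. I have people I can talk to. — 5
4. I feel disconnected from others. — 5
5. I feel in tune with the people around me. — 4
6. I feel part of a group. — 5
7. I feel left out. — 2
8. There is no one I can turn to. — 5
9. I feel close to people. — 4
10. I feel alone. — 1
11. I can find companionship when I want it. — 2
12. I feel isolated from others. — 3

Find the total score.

22

Items 3, 5, 6, 9, 11 describe the absence/opposite of loneliness → reverse-score.
reverse-coded value = 5 − response.
  item 1: 0
  item 2: 1
  item 3: 5 − 5 = 0
  item 4: 5
  item 5: 5 − 4 = 1
  item 6: 5 − 5 = 0
  item 7: 2
  item 8: 5
  item 9: 5 − 4 = 1
  item 10: 1
  item 11: 5 − 2 = 3
  item 12: 3
Total = 0 + 1 + 0 + 5 + 1 + 0 + 2 + 5 + 1 + 1 + 3 + 3 = 22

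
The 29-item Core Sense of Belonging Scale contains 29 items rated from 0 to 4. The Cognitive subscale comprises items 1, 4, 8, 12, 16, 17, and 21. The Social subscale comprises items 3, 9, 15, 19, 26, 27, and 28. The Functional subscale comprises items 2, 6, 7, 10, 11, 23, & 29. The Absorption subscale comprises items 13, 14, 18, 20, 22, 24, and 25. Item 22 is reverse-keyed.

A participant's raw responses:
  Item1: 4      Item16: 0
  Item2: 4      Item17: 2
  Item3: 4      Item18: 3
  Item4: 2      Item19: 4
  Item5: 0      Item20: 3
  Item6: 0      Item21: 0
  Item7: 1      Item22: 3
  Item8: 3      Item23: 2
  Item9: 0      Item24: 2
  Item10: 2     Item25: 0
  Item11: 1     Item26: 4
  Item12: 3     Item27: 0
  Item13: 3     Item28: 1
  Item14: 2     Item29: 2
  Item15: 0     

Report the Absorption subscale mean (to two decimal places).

2.00

Absorption items: 13, 14, 18, 20, 22, 24, 25.
Of these, item 22 is reverse-keyed; reversed = (0+4) − raw = 4 − raw.
  item 13: 3
  item 14: 2
  item 18: 3
  item 20: 3
  item 22: 4 − 3 = 1
  item 24: 2
  item 25: 0
Sum = 3 + 2 + 3 + 3 + 1 + 2 + 0 = 14
Mean = 14 / 7 = 2.00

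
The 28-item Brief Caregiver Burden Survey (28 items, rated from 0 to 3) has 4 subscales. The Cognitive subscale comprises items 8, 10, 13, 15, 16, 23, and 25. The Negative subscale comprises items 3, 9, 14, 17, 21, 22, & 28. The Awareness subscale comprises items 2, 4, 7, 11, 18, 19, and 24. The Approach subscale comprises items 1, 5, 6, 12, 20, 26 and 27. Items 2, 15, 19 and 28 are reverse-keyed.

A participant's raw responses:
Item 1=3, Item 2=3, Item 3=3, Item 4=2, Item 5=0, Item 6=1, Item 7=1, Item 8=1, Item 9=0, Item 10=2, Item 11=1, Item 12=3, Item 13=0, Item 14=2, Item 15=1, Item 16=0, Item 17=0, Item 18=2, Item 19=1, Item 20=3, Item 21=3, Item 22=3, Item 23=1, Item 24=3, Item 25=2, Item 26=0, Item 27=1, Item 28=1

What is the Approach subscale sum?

11

Approach items: 1, 5, 6, 12, 20, 26, 27.
  item 1: 3
  item 5: 0
  item 6: 1
  item 12: 3
  item 20: 3
  item 26: 0
  item 27: 1
Sum = 3 + 0 + 1 + 3 + 3 + 0 + 1 = 11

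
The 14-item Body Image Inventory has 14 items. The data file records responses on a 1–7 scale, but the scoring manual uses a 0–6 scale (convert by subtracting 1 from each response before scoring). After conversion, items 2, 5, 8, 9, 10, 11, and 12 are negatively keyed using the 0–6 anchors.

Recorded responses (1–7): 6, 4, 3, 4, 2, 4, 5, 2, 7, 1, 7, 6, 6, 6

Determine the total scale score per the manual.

Convert to 0–6: 5, 3, 2, 3, 1, 3, 4, 1, 6, 0, 6, 5, 5, 5
Reverse-coded (on a 0–6 scale, reversed = 6 − raw):
  item 2: 6 − 3 = 3
  item 5: 6 − 1 = 5
  item 8: 6 − 1 = 5
  item 9: 6 − 6 = 0
  item 10: 6 − 0 = 6
  item 11: 6 − 6 = 0
  item 12: 6 − 5 = 1
Scored: 5, 3, 2, 3, 5, 3, 4, 5, 0, 6, 0, 1, 5, 5
Total = 47

47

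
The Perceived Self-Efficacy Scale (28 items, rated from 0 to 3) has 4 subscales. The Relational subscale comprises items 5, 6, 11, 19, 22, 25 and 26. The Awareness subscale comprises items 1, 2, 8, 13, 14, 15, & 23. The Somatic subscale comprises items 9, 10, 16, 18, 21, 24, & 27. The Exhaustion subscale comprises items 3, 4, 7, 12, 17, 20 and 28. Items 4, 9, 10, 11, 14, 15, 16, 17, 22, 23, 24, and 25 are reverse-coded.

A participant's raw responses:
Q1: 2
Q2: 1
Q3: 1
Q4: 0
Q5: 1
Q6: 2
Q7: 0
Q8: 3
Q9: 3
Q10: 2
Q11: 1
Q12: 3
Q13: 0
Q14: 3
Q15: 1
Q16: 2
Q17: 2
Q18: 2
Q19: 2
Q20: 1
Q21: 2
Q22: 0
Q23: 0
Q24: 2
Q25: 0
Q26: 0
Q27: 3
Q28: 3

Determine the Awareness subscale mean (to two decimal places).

Awareness items: 1, 2, 8, 13, 14, 15, 23.
Of these, items 14, 15, & 23 are reverse-coded; on a 0–3 scale, reversed = 3 − raw.
  item 1: 2
  item 2: 1
  item 8: 3
  item 13: 0
  item 14: 3 − 3 = 0
  item 15: 3 − 1 = 2
  item 23: 3 − 0 = 3
Sum = 2 + 1 + 3 + 0 + 0 + 2 + 3 = 11
Mean = 11 / 7 = 1.57

1.57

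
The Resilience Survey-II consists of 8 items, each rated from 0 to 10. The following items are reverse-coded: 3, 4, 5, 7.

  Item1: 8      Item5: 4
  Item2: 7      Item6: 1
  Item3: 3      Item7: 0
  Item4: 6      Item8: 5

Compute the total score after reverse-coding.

48

Raw sum = 34. Reverse-coded items: 3, 4, 5, 7; their raw sum = 13.
Each reversal replaces raw with 10 − raw, changing the total by 10 − 2·raw per item.
Total = 34 + 4·10 − 2·13 = 34 + 40 − 26 = 48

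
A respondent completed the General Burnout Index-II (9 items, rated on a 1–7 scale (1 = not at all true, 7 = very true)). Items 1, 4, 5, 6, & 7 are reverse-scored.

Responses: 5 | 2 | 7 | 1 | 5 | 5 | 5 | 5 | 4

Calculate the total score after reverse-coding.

37

Reversing items 1, 4, 5, 6 and 7 with 8 − raw:
Total = (8−5) + 2 + 7 + (8−1) + (8−5) + (8−5) + (8−5) + 5 + 4
      = 3 + 2 + 7 + 7 + 3 + 3 + 3 + 5 + 4 = 37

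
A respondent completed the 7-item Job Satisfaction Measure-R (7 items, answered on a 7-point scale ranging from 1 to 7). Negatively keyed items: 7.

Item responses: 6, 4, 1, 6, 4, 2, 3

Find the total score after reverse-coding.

Raw sum = 26. Negatively keyed items: 7; their raw sum = 3.
Each reversal replaces raw with 8 − raw, changing the total by 8 − 2·raw per item.
Total = 26 + 1·8 − 2·3 = 26 + 8 − 6 = 28

28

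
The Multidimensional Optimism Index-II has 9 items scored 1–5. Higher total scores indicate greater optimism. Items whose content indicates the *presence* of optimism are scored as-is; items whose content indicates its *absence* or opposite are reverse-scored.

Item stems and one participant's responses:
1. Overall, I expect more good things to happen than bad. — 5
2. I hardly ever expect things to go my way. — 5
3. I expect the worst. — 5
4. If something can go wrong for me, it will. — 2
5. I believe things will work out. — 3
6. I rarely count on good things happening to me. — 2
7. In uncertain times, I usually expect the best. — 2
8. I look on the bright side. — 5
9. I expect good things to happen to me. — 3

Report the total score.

28

Items 2, 3, 4, 6 describe the absence/opposite of optimism → reverse-score.
reversed = (1+5) − raw = 6 − raw.
  item 1: 5
  item 2: 6 − 5 = 1
  item 3: 6 − 5 = 1
  item 4: 6 − 2 = 4
  item 5: 3
  item 6: 6 − 2 = 4
  item 7: 2
  item 8: 5
  item 9: 3
Total = 5 + 1 + 1 + 4 + 3 + 4 + 2 + 5 + 3 = 28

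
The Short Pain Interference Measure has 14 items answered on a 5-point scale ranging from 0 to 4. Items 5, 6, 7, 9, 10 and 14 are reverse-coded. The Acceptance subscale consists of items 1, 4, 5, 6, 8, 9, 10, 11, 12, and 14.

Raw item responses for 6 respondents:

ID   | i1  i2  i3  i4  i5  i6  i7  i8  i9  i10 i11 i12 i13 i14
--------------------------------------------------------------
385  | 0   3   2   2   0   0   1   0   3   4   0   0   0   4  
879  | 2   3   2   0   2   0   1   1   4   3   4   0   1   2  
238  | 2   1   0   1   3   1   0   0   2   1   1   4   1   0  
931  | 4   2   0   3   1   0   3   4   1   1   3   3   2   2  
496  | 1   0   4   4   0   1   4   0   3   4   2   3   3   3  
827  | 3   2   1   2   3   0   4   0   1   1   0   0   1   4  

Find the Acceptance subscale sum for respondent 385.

11

Respondent 385 raw: 0, 3, 2, 2, 0, 0, 1, 0, 3, 4, 0, 0, 0, 4.
Acceptance items: 1, 4, 5, 6, 8, 9, 10, 11, 12, 14.
Reverse-coded (reverse-coded value = 4 − response):
  item 1: 0
  item 4: 2
  item 5: 4 − 0 = 4
  item 6: 4 − 0 = 4
  item 8: 0
  item 9: 4 − 3 = 1
  item 10: 4 − 4 = 0
  item 11: 0
  item 12: 0
  item 14: 4 − 4 = 0
Sum = 0 + 2 + 4 + 4 + 0 + 1 + 0 + 0 + 0 + 0 = 11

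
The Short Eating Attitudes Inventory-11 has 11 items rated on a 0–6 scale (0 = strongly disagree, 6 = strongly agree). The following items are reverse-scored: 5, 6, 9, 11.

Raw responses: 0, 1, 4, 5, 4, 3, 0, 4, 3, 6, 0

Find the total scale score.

34

Reverse-scored items use 6 − raw:
  item 5: 6 − 4 = 2
  item 6: 6 − 3 = 3
  item 9: 6 − 3 = 3
  item 11: 6 − 0 = 6
Scored items: 0, 1, 4, 5, 2, 3, 0, 4, 3, 6, 6
Total = 0 + 1 + 4 + 5 + 2 + 3 + 0 + 4 + 3 + 6 + 6 = 34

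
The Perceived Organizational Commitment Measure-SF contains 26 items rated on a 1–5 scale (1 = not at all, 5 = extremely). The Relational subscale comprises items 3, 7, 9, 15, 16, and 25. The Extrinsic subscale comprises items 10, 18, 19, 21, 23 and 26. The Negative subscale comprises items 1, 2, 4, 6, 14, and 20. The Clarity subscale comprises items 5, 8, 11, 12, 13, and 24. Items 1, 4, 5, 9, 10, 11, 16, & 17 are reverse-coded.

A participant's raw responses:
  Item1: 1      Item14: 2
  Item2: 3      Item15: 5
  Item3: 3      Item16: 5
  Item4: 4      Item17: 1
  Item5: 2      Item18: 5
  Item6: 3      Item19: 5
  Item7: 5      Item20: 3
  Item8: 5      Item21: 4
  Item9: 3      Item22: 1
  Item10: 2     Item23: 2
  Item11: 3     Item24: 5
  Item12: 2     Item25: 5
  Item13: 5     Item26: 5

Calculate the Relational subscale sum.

22

Relational items: 3, 7, 9, 15, 16, 25.
Of these, items 9 and 16 are reverse-coded; on a 1–5 scale, reversed = 6 − raw.
  item 3: 3
  item 7: 5
  item 9: 6 − 3 = 3
  item 15: 5
  item 16: 6 − 5 = 1
  item 25: 5
Sum = 3 + 5 + 3 + 5 + 1 + 5 = 22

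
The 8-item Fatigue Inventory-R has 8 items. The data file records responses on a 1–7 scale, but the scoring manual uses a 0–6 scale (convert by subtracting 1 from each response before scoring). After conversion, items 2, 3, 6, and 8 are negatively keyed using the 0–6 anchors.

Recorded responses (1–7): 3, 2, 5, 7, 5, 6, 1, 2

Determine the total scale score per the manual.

Convert to 0–6: 2, 1, 4, 6, 4, 5, 0, 1
Reverse-coded (reversed = (0+6) − raw = 6 − raw):
  item 2: 6 − 1 = 5
  item 3: 6 − 4 = 2
  item 6: 6 − 5 = 1
  item 8: 6 − 1 = 5
Scored: 2, 5, 2, 6, 4, 1, 0, 5
Total = 25

25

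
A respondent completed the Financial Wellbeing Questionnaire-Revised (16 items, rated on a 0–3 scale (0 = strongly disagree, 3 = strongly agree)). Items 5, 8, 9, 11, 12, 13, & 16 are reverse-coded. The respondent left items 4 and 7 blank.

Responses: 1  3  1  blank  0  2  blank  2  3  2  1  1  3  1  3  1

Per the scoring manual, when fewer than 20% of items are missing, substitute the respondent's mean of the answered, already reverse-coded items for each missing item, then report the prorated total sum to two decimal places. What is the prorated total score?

Reverse-coded (reversed = (0+3) − raw = 3 − raw):
  item 5: 3 − 0 = 3
  item 8: 3 − 2 = 1
  item 9: 3 − 3 = 0
  item 11: 3 − 1 = 2
  item 12: 3 − 1 = 2
  item 13: 3 − 3 = 0
  item 16: 3 − 1 = 2
Completed scored items (14 of 16): 1, 3, 1, 3, 2, 1, 0, 2, 2, 2, 0, 1, 3, 2; sum = 23.
Person mean = 23 / 14 ≈ 1.6429
Prorated total = (23 / 14) × 16 = 26.29 (to 2 dp)

26.29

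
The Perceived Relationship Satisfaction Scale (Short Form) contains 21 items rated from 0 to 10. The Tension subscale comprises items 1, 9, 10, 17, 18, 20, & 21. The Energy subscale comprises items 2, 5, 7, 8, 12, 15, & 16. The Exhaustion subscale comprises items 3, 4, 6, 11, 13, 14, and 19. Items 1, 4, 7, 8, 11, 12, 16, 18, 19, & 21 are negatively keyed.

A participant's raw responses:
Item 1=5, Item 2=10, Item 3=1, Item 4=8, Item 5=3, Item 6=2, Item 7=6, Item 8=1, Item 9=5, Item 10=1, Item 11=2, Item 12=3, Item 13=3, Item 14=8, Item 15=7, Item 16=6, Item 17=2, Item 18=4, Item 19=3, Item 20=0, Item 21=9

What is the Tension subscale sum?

20

Tension items: 1, 9, 10, 17, 18, 20, 21.
Of these, items 1, 18, & 21 are negatively keyed; reverse-coded value = 10 − response.
  item 1: 10 − 5 = 5
  item 9: 5
  item 10: 1
  item 17: 2
  item 18: 10 − 4 = 6
  item 20: 0
  item 21: 10 − 9 = 1
Sum = 5 + 5 + 1 + 2 + 6 + 0 + 1 = 20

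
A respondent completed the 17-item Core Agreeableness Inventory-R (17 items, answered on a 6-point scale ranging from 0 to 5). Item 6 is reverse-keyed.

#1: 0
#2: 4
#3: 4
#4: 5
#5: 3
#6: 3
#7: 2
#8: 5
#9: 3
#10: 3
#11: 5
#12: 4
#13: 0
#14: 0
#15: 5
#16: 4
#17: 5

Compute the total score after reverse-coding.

54

Apply reverse scoring (reversed = (0+5) − raw = 5 − raw):
  item 6: 5 − 3 = 2
Scored items: 0, 4, 4, 5, 3, 2, 2, 5, 3, 3, 5, 4, 0, 0, 5, 4, 5
Total = 0 + 4 + 4 + 5 + 3 + 2 + 2 + 5 + 3 + 3 + 5 + 4 + 0 + 0 + 5 + 4 + 5 = 54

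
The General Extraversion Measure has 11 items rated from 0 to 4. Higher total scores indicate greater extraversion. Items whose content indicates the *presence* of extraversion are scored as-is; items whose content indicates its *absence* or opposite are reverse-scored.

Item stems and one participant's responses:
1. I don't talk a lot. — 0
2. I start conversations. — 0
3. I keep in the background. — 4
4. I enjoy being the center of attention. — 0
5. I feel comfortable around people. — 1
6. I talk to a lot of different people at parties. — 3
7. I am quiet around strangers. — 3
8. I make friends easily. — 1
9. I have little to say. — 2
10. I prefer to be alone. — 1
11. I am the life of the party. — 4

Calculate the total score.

19

Items 1, 3, 7, 9, 10 describe the absence/opposite of extraversion → reverse-score.
on a 0–4 scale, reversed = 4 − raw.
  item 1: 4 − 0 = 4
  item 2: 0
  item 3: 4 − 4 = 0
  item 4: 0
  item 5: 1
  item 6: 3
  item 7: 4 − 3 = 1
  item 8: 1
  item 9: 4 − 2 = 2
  item 10: 4 − 1 = 3
  item 11: 4
Total = 4 + 0 + 0 + 0 + 1 + 3 + 1 + 1 + 2 + 3 + 4 = 19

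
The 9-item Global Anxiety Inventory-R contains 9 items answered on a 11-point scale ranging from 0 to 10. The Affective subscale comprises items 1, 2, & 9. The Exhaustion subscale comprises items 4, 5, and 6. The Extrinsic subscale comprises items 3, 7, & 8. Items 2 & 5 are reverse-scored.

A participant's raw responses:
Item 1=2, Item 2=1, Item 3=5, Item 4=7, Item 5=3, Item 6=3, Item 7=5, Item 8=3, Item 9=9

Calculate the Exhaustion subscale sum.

Exhaustion items: 4, 5, 6.
Of these, item 5 is reverse-scored; on a 0–10 scale, reversed = 10 − raw.
  item 4: 7
  item 5: 10 − 3 = 7
  item 6: 3
Sum = 7 + 7 + 3 = 17

17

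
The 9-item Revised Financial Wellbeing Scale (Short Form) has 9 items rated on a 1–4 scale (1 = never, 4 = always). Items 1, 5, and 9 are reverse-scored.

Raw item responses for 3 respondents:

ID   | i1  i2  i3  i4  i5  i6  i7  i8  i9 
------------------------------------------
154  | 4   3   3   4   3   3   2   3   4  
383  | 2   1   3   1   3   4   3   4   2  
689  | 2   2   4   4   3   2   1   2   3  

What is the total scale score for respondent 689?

Respondent 689 raw: 2, 2, 4, 4, 3, 2, 1, 2, 3.
Reverse-coded (on a 1–4 scale, reversed = 5 − raw):
  item 1: 5 − 2 = 3
  item 2: 2
  item 3: 4
  item 4: 4
  item 5: 5 − 3 = 2
  item 6: 2
  item 7: 1
  item 8: 2
  item 9: 5 − 3 = 2
Sum = 3 + 2 + 4 + 4 + 2 + 2 + 1 + 2 + 2 = 22

22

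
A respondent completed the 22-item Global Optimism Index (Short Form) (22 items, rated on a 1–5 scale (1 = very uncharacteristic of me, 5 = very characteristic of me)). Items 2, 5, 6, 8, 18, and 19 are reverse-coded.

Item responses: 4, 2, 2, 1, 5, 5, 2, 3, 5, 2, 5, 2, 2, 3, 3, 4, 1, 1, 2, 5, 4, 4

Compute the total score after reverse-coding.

67

Reversing items 2, 5, 6, 8, 18, and 19 with 6 − raw:
Total = 4 + (6−2) + 2 + 1 + (6−5) + (6−5) + 2 + (6−3) + 5 + 2 + 5 + 2 + 2 + 3 + 3 + 4 + 1 + (6−1) + (6−2) + 5 + 4 + 4
      = 4 + 4 + 2 + 1 + 1 + 1 + 2 + 3 + 5 + 2 + 5 + 2 + 2 + 3 + 3 + 4 + 1 + 5 + 4 + 5 + 4 + 4 = 67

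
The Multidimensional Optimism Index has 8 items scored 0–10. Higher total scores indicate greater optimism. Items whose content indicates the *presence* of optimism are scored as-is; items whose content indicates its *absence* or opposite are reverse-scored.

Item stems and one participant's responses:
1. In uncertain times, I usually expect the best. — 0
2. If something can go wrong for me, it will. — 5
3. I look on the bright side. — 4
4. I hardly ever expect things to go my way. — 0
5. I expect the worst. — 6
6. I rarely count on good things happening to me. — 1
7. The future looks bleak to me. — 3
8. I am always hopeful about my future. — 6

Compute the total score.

Items 2, 4, 5, 6, 7 describe the absence/opposite of optimism → reverse-score.
reverse-coded value = 10 − response.
  item 1: 0
  item 2: 10 − 5 = 5
  item 3: 4
  item 4: 10 − 0 = 10
  item 5: 10 − 6 = 4
  item 6: 10 − 1 = 9
  item 7: 10 − 3 = 7
  item 8: 6
Total = 0 + 5 + 4 + 10 + 4 + 9 + 7 + 6 = 45

45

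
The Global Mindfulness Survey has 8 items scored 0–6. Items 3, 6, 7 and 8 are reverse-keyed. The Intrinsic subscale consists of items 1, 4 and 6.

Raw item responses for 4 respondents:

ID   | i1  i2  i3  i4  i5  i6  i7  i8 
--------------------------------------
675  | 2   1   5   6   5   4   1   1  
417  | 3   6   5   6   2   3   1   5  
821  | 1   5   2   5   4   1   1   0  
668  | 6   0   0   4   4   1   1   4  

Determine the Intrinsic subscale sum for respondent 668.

15

Respondent 668 raw: 6, 0, 0, 4, 4, 1, 1, 4.
Intrinsic items: 1, 4, 6.
Reverse-coded (reversed = (0+6) − raw = 6 − raw):
  item 1: 6
  item 4: 4
  item 6: 6 − 1 = 5
Sum = 6 + 4 + 5 = 15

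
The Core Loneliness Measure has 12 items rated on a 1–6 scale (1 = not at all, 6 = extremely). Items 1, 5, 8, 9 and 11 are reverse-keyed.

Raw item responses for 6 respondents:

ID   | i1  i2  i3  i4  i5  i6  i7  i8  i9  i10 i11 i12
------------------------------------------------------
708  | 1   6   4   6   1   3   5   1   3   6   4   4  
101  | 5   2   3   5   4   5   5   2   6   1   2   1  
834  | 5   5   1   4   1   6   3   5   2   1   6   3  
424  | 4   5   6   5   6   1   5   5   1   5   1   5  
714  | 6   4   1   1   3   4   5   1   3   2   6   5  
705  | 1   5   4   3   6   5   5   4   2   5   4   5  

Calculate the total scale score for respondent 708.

59

Respondent 708 raw: 1, 6, 4, 6, 1, 3, 5, 1, 3, 6, 4, 4.
Reverse-coded (on a 1–6 scale, reversed = 7 − raw):
  item 1: 7 − 1 = 6
  item 2: 6
  item 3: 4
  item 4: 6
  item 5: 7 − 1 = 6
  item 6: 3
  item 7: 5
  item 8: 7 − 1 = 6
  item 9: 7 − 3 = 4
  item 10: 6
  item 11: 7 − 4 = 3
  item 12: 4
Sum = 6 + 6 + 4 + 6 + 6 + 3 + 5 + 6 + 4 + 6 + 3 + 4 = 59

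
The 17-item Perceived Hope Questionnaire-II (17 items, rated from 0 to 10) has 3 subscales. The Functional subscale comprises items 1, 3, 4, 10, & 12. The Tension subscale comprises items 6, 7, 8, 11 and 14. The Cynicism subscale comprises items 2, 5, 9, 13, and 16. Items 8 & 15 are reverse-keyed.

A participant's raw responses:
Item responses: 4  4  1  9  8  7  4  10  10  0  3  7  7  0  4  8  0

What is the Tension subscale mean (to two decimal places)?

Tension items: 6, 7, 8, 11, 14.
Of these, item 8 is reverse-keyed; on a 0–10 scale, reversed = 10 − raw.
  item 6: 7
  item 7: 4
  item 8: 10 − 10 = 0
  item 11: 3
  item 14: 0
Sum = 7 + 4 + 0 + 3 + 0 = 14
Mean = 14 / 5 = 2.80

2.80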